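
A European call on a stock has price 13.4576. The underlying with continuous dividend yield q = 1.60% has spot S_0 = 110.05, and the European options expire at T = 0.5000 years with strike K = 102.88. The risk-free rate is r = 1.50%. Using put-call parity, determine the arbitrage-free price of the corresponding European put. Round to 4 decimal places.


Put-call parity: C - P = S_0 * exp(-qT) - K * exp(-rT).
S_0 * exp(-qT) = 110.0500 * 0.99203191 = 109.17311223
K * exp(-rT) = 102.8800 * 0.99252805 = 102.11128628
P = C - S*exp(-qT) + K*exp(-rT)
P = 13.4576 - 109.17311223 + 102.11128628 = 6.3958

Answer: Put price = 6.3958


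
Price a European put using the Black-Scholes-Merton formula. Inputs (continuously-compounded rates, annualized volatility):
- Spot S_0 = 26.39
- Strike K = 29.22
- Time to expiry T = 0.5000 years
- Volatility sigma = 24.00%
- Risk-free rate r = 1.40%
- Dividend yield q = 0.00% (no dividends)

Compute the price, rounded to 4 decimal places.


Answer: Price = 3.4708

Derivation:
d1 = (ln(S/K) + (r - q + 0.5*sigma^2) * T) / (sigma * sqrt(T)) = -0.47416374
d2 = d1 - sigma * sqrt(T) = -0.64386937
exp(-rT) = 0.99302444; exp(-qT) = 1.00000000
P = K * exp(-rT) * N(-d2) - S_0 * exp(-qT) * N(-d1)
N(-d1) = 0.68230843; N(-d2) = 0.74016993
P = 29.2200 * 0.99302444 * 0.74016993 - 26.3900 * 1.00000000 * 0.68230843 = 3.4708


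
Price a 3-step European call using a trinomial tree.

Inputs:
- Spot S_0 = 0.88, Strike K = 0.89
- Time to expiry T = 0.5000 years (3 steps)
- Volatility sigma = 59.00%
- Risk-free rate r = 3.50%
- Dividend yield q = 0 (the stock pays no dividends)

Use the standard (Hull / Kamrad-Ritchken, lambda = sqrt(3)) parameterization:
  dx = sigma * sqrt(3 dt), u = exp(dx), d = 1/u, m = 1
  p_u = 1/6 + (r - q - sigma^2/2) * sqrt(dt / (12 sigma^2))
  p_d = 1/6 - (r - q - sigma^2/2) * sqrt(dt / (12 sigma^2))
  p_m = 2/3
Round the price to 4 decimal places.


Answer: Price = V(0,0) = 0.1349

Derivation:
dt = T/N = 0.166667; dx = sigma*sqrt(3*dt) = 0.417193
u = exp(dx) = 1.517695; d = 1/u = 0.658894
p_u = 0.138892, p_m = 0.666667, p_d = 0.194442
Discount per step: exp(-r*dt) = 0.994184
Stock lattice S(k, j) with j the centered position index:
  k=0: S(0,+0) = 0.8800
  k=1: S(1,-1) = 0.5798; S(1,+0) = 0.8800; S(1,+1) = 1.3356
  k=2: S(2,-2) = 0.3820; S(2,-1) = 0.5798; S(2,+0) = 0.8800; S(2,+1) = 1.3356; S(2,+2) = 2.0270
  k=3: S(3,-3) = 0.2517; S(3,-2) = 0.3820; S(3,-1) = 0.5798; S(3,+0) = 0.8800; S(3,+1) = 1.3356; S(3,+2) = 2.0270; S(3,+3) = 3.0764
Terminal payoffs V(N, j) = max(S_T - K, 0):
  V(3,-3) = 0.000000; V(3,-2) = 0.000000; V(3,-1) = 0.000000; V(3,+0) = 0.000000; V(3,+1) = 0.445572; V(3,+2) = 1.136991; V(3,+3) = 2.186356
Backward induction: V(k, j) = exp(-r*dt) * [p_u * V(k+1, j+1) + p_m * V(k+1, j) + p_d * V(k+1, j-1)]
  V(2,-2) = exp(-r*dt) * [p_u*0.000000 + p_m*0.000000 + p_d*0.000000] = 0.000000
  V(2,-1) = exp(-r*dt) * [p_u*0.000000 + p_m*0.000000 + p_d*0.000000] = 0.000000
  V(2,+0) = exp(-r*dt) * [p_u*0.445572 + p_m*0.000000 + p_d*0.000000] = 0.061526
  V(2,+1) = exp(-r*dt) * [p_u*1.136991 + p_m*0.445572 + p_d*0.000000] = 0.452320
  V(2,+2) = exp(-r*dt) * [p_u*2.186356 + p_m*1.136991 + p_d*0.445572] = 1.141620
  V(1,-1) = exp(-r*dt) * [p_u*0.061526 + p_m*0.000000 + p_d*0.000000] = 0.008496
  V(1,+0) = exp(-r*dt) * [p_u*0.452320 + p_m*0.061526 + p_d*0.000000] = 0.103237
  V(1,+1) = exp(-r*dt) * [p_u*1.141620 + p_m*0.452320 + p_d*0.061526] = 0.469326
  V(0,+0) = exp(-r*dt) * [p_u*0.469326 + p_m*0.103237 + p_d*0.008496] = 0.134873


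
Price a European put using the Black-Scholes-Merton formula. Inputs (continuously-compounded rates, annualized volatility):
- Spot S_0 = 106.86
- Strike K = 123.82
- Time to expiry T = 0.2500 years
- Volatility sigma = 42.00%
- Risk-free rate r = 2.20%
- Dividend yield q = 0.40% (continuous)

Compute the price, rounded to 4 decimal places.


Answer: Price = 19.9346

Derivation:
d1 = (ln(S/K) + (r - q + 0.5*sigma^2) * T) / (sigma * sqrt(T)) = -0.57504444
d2 = d1 - sigma * sqrt(T) = -0.78504444
exp(-rT) = 0.99451510; exp(-qT) = 0.99900050
P = K * exp(-rT) * N(-d2) - S_0 * exp(-qT) * N(-d1)
N(-d1) = 0.71736938; N(-d2) = 0.78378624
P = 123.8200 * 0.99451510 * 0.78378624 - 106.8600 * 0.99900050 * 0.71736938 = 19.9346


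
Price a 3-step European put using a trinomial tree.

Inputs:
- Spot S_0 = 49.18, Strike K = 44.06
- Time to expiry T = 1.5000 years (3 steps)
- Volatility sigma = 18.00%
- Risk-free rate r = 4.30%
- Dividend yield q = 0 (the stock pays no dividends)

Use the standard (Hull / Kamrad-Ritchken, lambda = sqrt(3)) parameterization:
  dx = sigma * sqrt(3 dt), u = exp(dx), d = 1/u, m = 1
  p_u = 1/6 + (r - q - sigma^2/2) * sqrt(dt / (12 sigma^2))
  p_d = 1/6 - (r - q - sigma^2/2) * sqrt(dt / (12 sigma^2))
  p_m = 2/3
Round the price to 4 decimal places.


dt = T/N = 0.500000; dx = sigma*sqrt(3*dt) = 0.220454
u = exp(dx) = 1.246643; d = 1/u = 0.802154
p_u = 0.197058, p_m = 0.666667, p_d = 0.136275
Discount per step: exp(-r*dt) = 0.978729
Stock lattice S(k, j) with j the centered position index:
  k=0: S(0,+0) = 49.1800
  k=1: S(1,-1) = 39.4500; S(1,+0) = 49.1800; S(1,+1) = 61.3099
  k=2: S(2,-2) = 31.6450; S(2,-1) = 39.4500; S(2,+0) = 49.1800; S(2,+1) = 61.3099; S(2,+2) = 76.4315
  k=3: S(3,-3) = 25.3841; S(3,-2) = 31.6450; S(3,-1) = 39.4500; S(3,+0) = 49.1800; S(3,+1) = 61.3099; S(3,+2) = 76.4315; S(3,+3) = 95.2828
Terminal payoffs V(N, j) = max(K - S_T, 0):
  V(3,-3) = 18.675854; V(3,-2) = 12.415040; V(3,-1) = 4.610043; V(3,+0) = 0.000000; V(3,+1) = 0.000000; V(3,+2) = 0.000000; V(3,+3) = 0.000000
Backward induction: V(k, j) = exp(-r*dt) * [p_u * V(k+1, j+1) + p_m * V(k+1, j) + p_d * V(k+1, j-1)]
  V(2,-2) = exp(-r*dt) * [p_u*4.610043 + p_m*12.415040 + p_d*18.675854] = 11.480684
  V(2,-1) = exp(-r*dt) * [p_u*0.000000 + p_m*4.610043 + p_d*12.415040] = 4.663861
  V(2,+0) = exp(-r*dt) * [p_u*0.000000 + p_m*0.000000 + p_d*4.610043] = 0.614870
  V(2,+1) = exp(-r*dt) * [p_u*0.000000 + p_m*0.000000 + p_d*0.000000] = 0.000000
  V(2,+2) = exp(-r*dt) * [p_u*0.000000 + p_m*0.000000 + p_d*0.000000] = 0.000000
  V(1,-1) = exp(-r*dt) * [p_u*0.614870 + p_m*4.663861 + p_d*11.480684] = 4.692944
  V(1,+0) = exp(-r*dt) * [p_u*0.000000 + p_m*0.614870 + p_d*4.663861] = 1.023242
  V(1,+1) = exp(-r*dt) * [p_u*0.000000 + p_m*0.000000 + p_d*0.614870] = 0.082009
  V(0,+0) = exp(-r*dt) * [p_u*0.082009 + p_m*1.023242 + p_d*4.692944] = 1.309396

Answer: Price = V(0,0) = 1.3094


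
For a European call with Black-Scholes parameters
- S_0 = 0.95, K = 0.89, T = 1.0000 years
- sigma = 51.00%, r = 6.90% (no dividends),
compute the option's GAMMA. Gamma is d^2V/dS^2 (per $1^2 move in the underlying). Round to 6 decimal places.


Answer: Gamma = 0.719949

Derivation:
d1 = 0.5182167095; d2 = 0.0082167095
phi(d1) = 0.3488152690; exp(-qT) = 1.0000000000; exp(-rT) = 0.9333266801
Gamma = exp(-qT) * phi(d1) / (S * sigma * sqrt(T)) = 1.0000000000 * 0.3488152690 / (0.9500 * 0.5100 * 1.0000000000) = 0.719949


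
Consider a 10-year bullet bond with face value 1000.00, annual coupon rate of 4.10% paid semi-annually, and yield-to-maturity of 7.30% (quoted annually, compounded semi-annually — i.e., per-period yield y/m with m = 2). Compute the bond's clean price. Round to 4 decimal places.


Coupon per period c = face * coupon_rate / m = 20.500000
Periods per year m = 2; per-period yield y/m = 0.036500
Number of cashflows N = 20
Cashflows (t years, CF_t, discount factor 1/(1+y/m)^(m*t), PV):
  t = 0.5000: CF_t = 20.500000, DF = 0.964785, PV = 19.778099
  t = 1.0000: CF_t = 20.500000, DF = 0.930811, PV = 19.081620
  t = 1.5000: CF_t = 20.500000, DF = 0.898033, PV = 18.409667
  t = 2.0000: CF_t = 20.500000, DF = 0.866409, PV = 17.761377
  t = 2.5000: CF_t = 20.500000, DF = 0.835898, PV = 17.135916
  t = 3.0000: CF_t = 20.500000, DF = 0.806462, PV = 16.532481
  t = 3.5000: CF_t = 20.500000, DF = 0.778063, PV = 15.950295
  t = 4.0000: CF_t = 20.500000, DF = 0.750664, PV = 15.388611
  t = 4.5000: CF_t = 20.500000, DF = 0.724230, PV = 14.846706
  t = 5.0000: CF_t = 20.500000, DF = 0.698726, PV = 14.323884
  t = 5.5000: CF_t = 20.500000, DF = 0.674121, PV = 13.819473
  t = 6.0000: CF_t = 20.500000, DF = 0.650382, PV = 13.332825
  t = 6.5000: CF_t = 20.500000, DF = 0.627479, PV = 12.863314
  t = 7.0000: CF_t = 20.500000, DF = 0.605382, PV = 12.410337
  t = 7.5000: CF_t = 20.500000, DF = 0.584064, PV = 11.973311
  t = 8.0000: CF_t = 20.500000, DF = 0.563496, PV = 11.551675
  t = 8.5000: CF_t = 20.500000, DF = 0.543653, PV = 11.144887
  t = 9.0000: CF_t = 20.500000, DF = 0.524508, PV = 10.752423
  t = 9.5000: CF_t = 20.500000, DF = 0.506038, PV = 10.373780
  t = 10.0000: CF_t = 1020.500000, DF = 0.488218, PV = 498.226566
Price P = sum_t PV_t = 775.657247

Answer: Price = 775.6572


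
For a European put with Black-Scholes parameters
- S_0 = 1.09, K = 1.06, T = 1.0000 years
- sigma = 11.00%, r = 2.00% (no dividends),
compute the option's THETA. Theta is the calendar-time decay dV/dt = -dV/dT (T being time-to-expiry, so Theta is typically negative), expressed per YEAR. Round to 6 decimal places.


Answer: Theta = -0.013896

Derivation:
d1 = 0.4905344374; d2 = 0.3805344374
phi(d1) = 0.3537196777; exp(-qT) = 1.0000000000; exp(-rT) = 0.9801986733
Theta = -S*exp(-qT)*phi(d1)*sigma/(2*sqrt(T)) + r*K*exp(-rT)*N(-d2) - q*S*exp(-qT)*N(-d1)
N(-d1) = 0.3118778836; N(-d2) = 0.3517743692; sqrt(T) = 1.0000000000
Term 1 = -1.0900 * 1.0000000000 * 0.3537196777 * 0.1100 / (2 * 1.0000000000) = -0.0212054947
Term 2 = 0.0200 * 1.0600 * 0.9801986733 * 0.3517743692 = 0.0073099459
Term 3 = 0 (no dividend yield, q = 0)
Theta = -0.0212054947 + (0.0073099459) + (0.0000000000) = -0.013896


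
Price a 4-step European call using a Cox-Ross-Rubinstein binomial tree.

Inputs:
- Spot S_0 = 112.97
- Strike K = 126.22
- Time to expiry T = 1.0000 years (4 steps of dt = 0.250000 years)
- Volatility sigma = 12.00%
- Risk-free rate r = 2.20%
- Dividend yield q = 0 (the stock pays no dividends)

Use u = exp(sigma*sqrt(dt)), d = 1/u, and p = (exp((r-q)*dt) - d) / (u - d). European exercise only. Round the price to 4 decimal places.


Answer: Price = V(0,0) = 1.6689

Derivation:
dt = T/N = 0.250000
u = exp(sigma*sqrt(dt)) = 1.061837; d = 1/u = 0.941765
p = (exp((r-q)*dt) - d) / (u - d) = 0.530937
Discount per step: exp(-r*dt) = 0.994515
Stock lattice S(k, i) with i counting down-moves:
  k=0: S(0,0) = 112.9700
  k=1: S(1,0) = 119.9557; S(1,1) = 106.3911
  k=2: S(2,0) = 127.3733; S(2,1) = 112.9700; S(2,2) = 100.1954
  k=3: S(3,0) = 135.2496; S(3,1) = 119.9557; S(3,2) = 106.3911; S(3,3) = 94.3605
  k=4: S(4,0) = 143.6130; S(4,1) = 127.3733; S(4,2) = 112.9700; S(4,3) = 100.1954; S(4,4) = 88.8653
Terminal payoffs V(N, i) = max(S_T - K, 0):
  V(4,0) = 17.393017; V(4,1) = 1.153319; V(4,2) = 0.000000; V(4,3) = 0.000000; V(4,4) = 0.000000
Backward induction: V(k, i) = exp(-r*dt) * [p * V(k+1, i) + (1-p) * V(k+1, i+1)].
  V(3,0) = exp(-r*dt) * [p*17.393017 + (1-p)*1.153319] = 9.721950
  V(3,1) = exp(-r*dt) * [p*1.153319 + (1-p)*0.000000] = 0.608981
  V(3,2) = exp(-r*dt) * [p*0.000000 + (1-p)*0.000000] = 0.000000
  V(3,3) = exp(-r*dt) * [p*0.000000 + (1-p)*0.000000] = 0.000000
  V(2,0) = exp(-r*dt) * [p*9.721950 + (1-p)*0.608981] = 5.417511
  V(2,1) = exp(-r*dt) * [p*0.608981 + (1-p)*0.000000] = 0.321557
  V(2,2) = exp(-r*dt) * [p*0.000000 + (1-p)*0.000000] = 0.000000
  V(1,0) = exp(-r*dt) * [p*5.417511 + (1-p)*0.321557] = 3.010581
  V(1,1) = exp(-r*dt) * [p*0.321557 + (1-p)*0.000000] = 0.169790
  V(0,0) = exp(-r*dt) * [p*3.010581 + (1-p)*0.169790] = 1.668866


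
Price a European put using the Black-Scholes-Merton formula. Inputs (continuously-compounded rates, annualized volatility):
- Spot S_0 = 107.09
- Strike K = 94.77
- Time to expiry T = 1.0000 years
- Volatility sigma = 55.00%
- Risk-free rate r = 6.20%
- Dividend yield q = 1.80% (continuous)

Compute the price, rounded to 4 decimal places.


Answer: Price = 13.9196

Derivation:
d1 = (ln(S/K) + (r - q + 0.5*sigma^2) * T) / (sigma * sqrt(T)) = 0.57721218
d2 = d1 - sigma * sqrt(T) = 0.02721218
exp(-rT) = 0.93988289; exp(-qT) = 0.98216103
P = K * exp(-rT) * N(-d2) - S_0 * exp(-qT) * N(-d1)
N(-d1) = 0.28189807; N(-d2) = 0.48914525
P = 94.7700 * 0.93988289 * 0.48914525 - 107.0900 * 0.98216103 * 0.28189807 = 13.9196


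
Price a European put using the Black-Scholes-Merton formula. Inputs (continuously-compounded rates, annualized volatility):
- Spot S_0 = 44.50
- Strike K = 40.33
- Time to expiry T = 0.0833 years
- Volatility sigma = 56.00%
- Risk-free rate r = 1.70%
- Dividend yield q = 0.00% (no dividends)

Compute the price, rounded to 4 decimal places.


Answer: Price = 1.1196

Derivation:
d1 = (ln(S/K) + (r - q + 0.5*sigma^2) * T) / (sigma * sqrt(T)) = 0.69834867
d2 = d1 - sigma * sqrt(T) = 0.53672293
exp(-rT) = 0.99858490; exp(-qT) = 1.00000000
P = K * exp(-rT) * N(-d2) - S_0 * exp(-qT) * N(-d1)
N(-d1) = 0.24247959; N(-d2) = 0.29572951
P = 40.3300 * 0.99858490 * 0.29572951 - 44.5000 * 1.00000000 * 0.24247959 = 1.1196


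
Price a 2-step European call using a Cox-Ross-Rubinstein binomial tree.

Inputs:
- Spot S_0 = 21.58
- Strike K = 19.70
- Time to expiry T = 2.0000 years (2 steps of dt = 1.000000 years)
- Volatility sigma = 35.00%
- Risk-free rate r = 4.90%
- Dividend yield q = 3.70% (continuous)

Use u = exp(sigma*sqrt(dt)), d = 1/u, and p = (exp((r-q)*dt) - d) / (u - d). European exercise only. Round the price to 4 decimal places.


dt = T/N = 1.000000
u = exp(sigma*sqrt(dt)) = 1.419068; d = 1/u = 0.704688
p = (exp((r-q)*dt) - d) / (u - d) = 0.430281
Discount per step: exp(-r*dt) = 0.952181
Stock lattice S(k, i) with i counting down-moves:
  k=0: S(0,0) = 21.5800
  k=1: S(1,0) = 30.6235; S(1,1) = 15.2072
  k=2: S(2,0) = 43.4568; S(2,1) = 21.5800; S(2,2) = 10.7163
Terminal payoffs V(N, i) = max(S_T - K, 0):
  V(2,0) = 23.756783; V(2,1) = 1.880000; V(2,2) = 0.000000
Backward induction: V(k, i) = exp(-r*dt) * [p * V(k+1, i) + (1-p) * V(k+1, i+1)].
  V(1,0) = exp(-r*dt) * [p*23.756783 + (1-p)*1.880000] = 10.753146
  V(1,1) = exp(-r*dt) * [p*1.880000 + (1-p)*0.000000] = 0.770247
  V(0,0) = exp(-r*dt) * [p*10.753146 + (1-p)*0.770247] = 4.823467

Answer: Price = V(0,0) = 4.8235


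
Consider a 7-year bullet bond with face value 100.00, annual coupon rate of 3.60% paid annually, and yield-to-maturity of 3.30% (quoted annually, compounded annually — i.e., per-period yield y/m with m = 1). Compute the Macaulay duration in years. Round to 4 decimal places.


Answer: Macaulay duration = 6.3185 years

Derivation:
Coupon per period c = face * coupon_rate / m = 3.600000
Periods per year m = 1; per-period yield y/m = 0.033000
Number of cashflows N = 7
Cashflows (t years, CF_t, discount factor 1/(1+y/m)^(m*t), PV):
  t = 1.0000: CF_t = 3.600000, DF = 0.968054, PV = 3.484995
  t = 2.0000: CF_t = 3.600000, DF = 0.937129, PV = 3.373664
  t = 3.0000: CF_t = 3.600000, DF = 0.907192, PV = 3.265890
  t = 4.0000: CF_t = 3.600000, DF = 0.878211, PV = 3.161558
  t = 5.0000: CF_t = 3.600000, DF = 0.850156, PV = 3.060560
  t = 6.0000: CF_t = 3.600000, DF = 0.822997, PV = 2.962788
  t = 7.0000: CF_t = 103.600000, DF = 0.796705, PV = 82.538677
Price P = sum_t PV_t = 101.848133
Macaulay numerator sum_t t * PV_t:
  t * PV_t at t = 1.0000: 3.484995
  t * PV_t at t = 2.0000: 6.747328
  t * PV_t at t = 3.0000: 9.797670
  t * PV_t at t = 4.0000: 12.646234
  t * PV_t at t = 5.0000: 15.302800
  t * PV_t at t = 6.0000: 17.776728
  t * PV_t at t = 7.0000: 577.770741
Macaulay duration D = (sum_t t * PV_t) / P = 643.526496 / 101.848133 = 6.318491


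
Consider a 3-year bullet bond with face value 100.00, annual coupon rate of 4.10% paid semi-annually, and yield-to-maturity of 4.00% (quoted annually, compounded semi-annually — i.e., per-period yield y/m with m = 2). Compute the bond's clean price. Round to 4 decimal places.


Coupon per period c = face * coupon_rate / m = 2.050000
Periods per year m = 2; per-period yield y/m = 0.020000
Number of cashflows N = 6
Cashflows (t years, CF_t, discount factor 1/(1+y/m)^(m*t), PV):
  t = 0.5000: CF_t = 2.050000, DF = 0.980392, PV = 2.009804
  t = 1.0000: CF_t = 2.050000, DF = 0.961169, PV = 1.970396
  t = 1.5000: CF_t = 2.050000, DF = 0.942322, PV = 1.931761
  t = 2.0000: CF_t = 2.050000, DF = 0.923845, PV = 1.893883
  t = 2.5000: CF_t = 2.050000, DF = 0.905731, PV = 1.856748
  t = 3.0000: CF_t = 102.050000, DF = 0.887971, PV = 90.617480
Price P = sum_t PV_t = 100.280072

Answer: Price = 100.2801


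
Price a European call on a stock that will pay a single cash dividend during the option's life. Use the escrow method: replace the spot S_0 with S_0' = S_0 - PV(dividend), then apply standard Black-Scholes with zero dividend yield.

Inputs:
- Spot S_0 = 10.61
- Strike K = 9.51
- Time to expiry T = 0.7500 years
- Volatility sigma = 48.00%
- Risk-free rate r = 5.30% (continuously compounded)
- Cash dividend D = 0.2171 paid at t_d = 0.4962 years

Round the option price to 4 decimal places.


Answer: Price = 2.3137

Derivation:
PV(D) = D * exp(-r * t_d) = 0.2171 * 0.97404420 = 0.21146500
S_0' = S_0 - PV(D) = 10.6100 - 0.21146500 = 10.39853500
d1 = (ln(S_0'/K) + (r + sigma^2/2)*T) / (sigma*sqrt(T)) = 0.51834280
d2 = d1 - sigma*sqrt(T) = 0.10265060
exp(-rT) = 0.96102967
N(d1) = 0.69789044; N(d2) = 0.54087986
C = S_0' * N(d1) - K * exp(-rT) * N(d2) = 10.39853500 * 0.69789044 - 9.5100 * 0.96102967 * 0.54087986 = 2.3137


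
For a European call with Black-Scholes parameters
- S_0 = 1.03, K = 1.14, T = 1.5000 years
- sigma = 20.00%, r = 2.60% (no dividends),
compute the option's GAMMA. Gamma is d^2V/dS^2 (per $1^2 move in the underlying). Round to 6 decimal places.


d1 = -0.1325560160; d2 = -0.3775049903
phi(d1) = 0.3954527049; exp(-qT) = 1.0000000000; exp(-rT) = 0.9617507091
Gamma = exp(-qT) * phi(d1) / (S * sigma * sqrt(T)) = 1.0000000000 * 0.3954527049 / (1.0300 * 0.2000 * 1.2247448714) = 1.567407

Answer: Gamma = 1.567407


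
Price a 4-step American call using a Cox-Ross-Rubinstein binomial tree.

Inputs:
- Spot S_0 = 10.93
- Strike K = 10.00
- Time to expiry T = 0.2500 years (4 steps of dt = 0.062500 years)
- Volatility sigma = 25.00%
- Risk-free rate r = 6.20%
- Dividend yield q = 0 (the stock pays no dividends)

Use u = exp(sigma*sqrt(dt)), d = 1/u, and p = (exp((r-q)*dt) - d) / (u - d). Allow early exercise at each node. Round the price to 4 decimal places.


Answer: Price = V(0,0) = 1.2464

Derivation:
dt = T/N = 0.062500
u = exp(sigma*sqrt(dt)) = 1.064494; d = 1/u = 0.939413
p = (exp((r-q)*dt) - d) / (u - d) = 0.515420
Discount per step: exp(-r*dt) = 0.996132
Stock lattice S(k, i) with i counting down-moves:
  k=0: S(0,0) = 10.9300
  k=1: S(1,0) = 11.6349; S(1,1) = 10.2678
  k=2: S(2,0) = 12.3853; S(2,1) = 10.9300; S(2,2) = 9.6457
  k=3: S(3,0) = 13.1841; S(3,1) = 11.6349; S(3,2) = 10.2678; S(3,3) = 9.0613
  k=4: S(4,0) = 14.0344; S(4,1) = 12.3853; S(4,2) = 10.9300; S(4,3) = 9.6457; S(4,4) = 8.5123
Terminal payoffs V(N, i) = max(S_T - K, 0):
  V(4,0) = 4.034398; V(4,1) = 2.385313; V(4,2) = 0.930000; V(4,3) = 0.000000; V(4,4) = 0.000000
Backward induction: V(k, i) = exp(-r*dt) * [p * V(k+1, i) + (1-p) * V(k+1, i+1)]; then take max(V_cont, immediate exercise) for American.
  V(3,0) = exp(-r*dt) * [p*4.034398 + (1-p)*2.385313] = 3.222772; exercise = 3.184097; V(3,0) = max -> 3.222772
  V(3,1) = exp(-r*dt) * [p*2.385313 + (1-p)*0.930000] = 1.673599; exercise = 1.634924; V(3,1) = max -> 1.673599
  V(3,2) = exp(-r*dt) * [p*0.930000 + (1-p)*0.000000] = 0.477487; exercise = 0.267785; V(3,2) = max -> 0.477487
  V(3,3) = exp(-r*dt) * [p*0.000000 + (1-p)*0.000000] = 0.000000; exercise = 0.000000; V(3,3) = max -> 0.000000
  V(2,0) = exp(-r*dt) * [p*3.222772 + (1-p)*1.673599] = 2.462513; exercise = 2.385313; V(2,0) = max -> 2.462513
  V(2,1) = exp(-r*dt) * [p*1.673599 + (1-p)*0.477487] = 1.089756; exercise = 0.930000; V(2,1) = max -> 1.089756
  V(2,2) = exp(-r*dt) * [p*0.477487 + (1-p)*0.000000] = 0.245154; exercise = 0.000000; V(2,2) = max -> 0.245154
  V(1,0) = exp(-r*dt) * [p*2.462513 + (1-p)*1.089756] = 1.790351; exercise = 1.634924; V(1,0) = max -> 1.790351
  V(1,1) = exp(-r*dt) * [p*1.089756 + (1-p)*0.245154] = 0.677847; exercise = 0.267785; V(1,1) = max -> 0.677847
  V(0,0) = exp(-r*dt) * [p*1.790351 + (1-p)*0.677847] = 1.246415; exercise = 0.930000; V(0,0) = max -> 1.246415


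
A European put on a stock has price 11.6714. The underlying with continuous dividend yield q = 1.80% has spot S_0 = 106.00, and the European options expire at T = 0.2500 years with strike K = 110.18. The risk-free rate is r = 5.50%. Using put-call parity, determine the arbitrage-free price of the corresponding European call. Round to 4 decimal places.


Put-call parity: C - P = S_0 * exp(-qT) - K * exp(-rT).
S_0 * exp(-qT) = 106.0000 * 0.99551011 = 105.52407164
K * exp(-rT) = 110.1800 * 0.98634410 = 108.67539288
C = P + S*exp(-qT) - K*exp(-rT)
C = 11.6714 + 105.52407164 - 108.67539288 = 8.5201

Answer: Call price = 8.5201


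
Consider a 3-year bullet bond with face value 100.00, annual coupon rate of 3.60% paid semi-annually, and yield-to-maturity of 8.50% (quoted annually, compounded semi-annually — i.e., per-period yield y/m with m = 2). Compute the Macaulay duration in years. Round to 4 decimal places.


Coupon per period c = face * coupon_rate / m = 1.800000
Periods per year m = 2; per-period yield y/m = 0.042500
Number of cashflows N = 6
Cashflows (t years, CF_t, discount factor 1/(1+y/m)^(m*t), PV):
  t = 0.5000: CF_t = 1.800000, DF = 0.959233, PV = 1.726619
  t = 1.0000: CF_t = 1.800000, DF = 0.920127, PV = 1.656229
  t = 1.5000: CF_t = 1.800000, DF = 0.882616, PV = 1.588709
  t = 2.0000: CF_t = 1.800000, DF = 0.846634, PV = 1.523941
  t = 2.5000: CF_t = 1.800000, DF = 0.812119, PV = 1.461814
  t = 3.0000: CF_t = 101.800000, DF = 0.779011, PV = 79.303325
Price P = sum_t PV_t = 87.260637
Macaulay numerator sum_t t * PV_t:
  t * PV_t at t = 0.5000: 0.863309
  t * PV_t at t = 1.0000: 1.656229
  t * PV_t at t = 1.5000: 2.383063
  t * PV_t at t = 2.0000: 3.047883
  t * PV_t at t = 2.5000: 3.654536
  t * PV_t at t = 3.0000: 237.909975
Macaulay duration D = (sum_t t * PV_t) / P = 249.514995 / 87.260637 = 2.859422

Answer: Macaulay duration = 2.8594 years


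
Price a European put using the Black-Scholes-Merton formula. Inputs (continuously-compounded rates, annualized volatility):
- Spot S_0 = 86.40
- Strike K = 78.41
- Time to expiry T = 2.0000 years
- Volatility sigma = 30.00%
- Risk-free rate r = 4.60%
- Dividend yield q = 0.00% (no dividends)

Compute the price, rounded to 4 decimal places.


Answer: Price = 7.0952

Derivation:
d1 = (ln(S/K) + (r - q + 0.5*sigma^2) * T) / (sigma * sqrt(T)) = 0.65769464
d2 = d1 - sigma * sqrt(T) = 0.23343058
exp(-rT) = 0.91210515; exp(-qT) = 1.00000000
P = K * exp(-rT) * N(-d2) - S_0 * exp(-qT) * N(-d1)
N(-d1) = 0.25536718; N(-d2) = 0.40771354
P = 78.4100 * 0.91210515 * 0.40771354 - 86.4000 * 1.00000000 * 0.25536718 = 7.0952


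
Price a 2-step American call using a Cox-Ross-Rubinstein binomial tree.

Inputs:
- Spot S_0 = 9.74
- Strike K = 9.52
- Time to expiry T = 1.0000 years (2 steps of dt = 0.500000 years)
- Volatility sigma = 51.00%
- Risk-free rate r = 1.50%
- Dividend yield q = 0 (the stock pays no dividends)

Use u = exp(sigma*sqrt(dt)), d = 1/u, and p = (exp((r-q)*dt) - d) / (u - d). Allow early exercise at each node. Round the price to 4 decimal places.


Answer: Price = V(0,0) = 1.9418

Derivation:
dt = T/N = 0.500000
u = exp(sigma*sqrt(dt)) = 1.434225; d = 1/u = 0.697241
p = (exp((r-q)*dt) - d) / (u - d) = 0.421023
Discount per step: exp(-r*dt) = 0.992528
Stock lattice S(k, i) with i counting down-moves:
  k=0: S(0,0) = 9.7400
  k=1: S(1,0) = 13.9693; S(1,1) = 6.7911
  k=2: S(2,0) = 20.0352; S(2,1) = 9.7400; S(2,2) = 4.7350
Terminal payoffs V(N, i) = max(S_T - K, 0):
  V(2,0) = 10.515186; V(2,1) = 0.220000; V(2,2) = 0.000000
Backward induction: V(k, i) = exp(-r*dt) * [p * V(k+1, i) + (1-p) * V(k+1, i+1)]; then take max(V_cont, immediate exercise) for American.
  V(1,0) = exp(-r*dt) * [p*10.515186 + (1-p)*0.220000] = 4.520482; exercise = 4.449349; V(1,0) = max -> 4.520482
  V(1,1) = exp(-r*dt) * [p*0.220000 + (1-p)*0.000000] = 0.091933; exercise = 0.000000; V(1,1) = max -> 0.091933
  V(0,0) = exp(-r*dt) * [p*4.520482 + (1-p)*0.091933] = 1.941837; exercise = 0.220000; V(0,0) = max -> 1.941837


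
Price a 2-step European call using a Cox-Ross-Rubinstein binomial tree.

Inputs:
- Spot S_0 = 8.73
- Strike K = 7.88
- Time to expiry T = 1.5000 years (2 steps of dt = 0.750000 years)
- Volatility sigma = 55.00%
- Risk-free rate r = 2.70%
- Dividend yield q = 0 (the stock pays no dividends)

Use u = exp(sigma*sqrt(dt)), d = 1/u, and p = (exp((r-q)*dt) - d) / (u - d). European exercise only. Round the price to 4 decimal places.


dt = T/N = 0.750000
u = exp(sigma*sqrt(dt)) = 1.610128; d = 1/u = 0.621068
p = (exp((r-q)*dt) - d) / (u - d) = 0.403806
Discount per step: exp(-r*dt) = 0.979954
Stock lattice S(k, i) with i counting down-moves:
  k=0: S(0,0) = 8.7300
  k=1: S(1,0) = 14.0564; S(1,1) = 5.4219
  k=2: S(2,0) = 22.6326; S(2,1) = 8.7300; S(2,2) = 3.3674
Terminal payoffs V(N, i) = max(S_T - K, 0):
  V(2,0) = 14.752645; V(2,1) = 0.850000; V(2,2) = 0.000000
Backward induction: V(k, i) = exp(-r*dt) * [p * V(k+1, i) + (1-p) * V(k+1, i+1)].
  V(1,0) = exp(-r*dt) * [p*14.752645 + (1-p)*0.850000] = 6.334387
  V(1,1) = exp(-r*dt) * [p*0.850000 + (1-p)*0.000000] = 0.336354
  V(0,0) = exp(-r*dt) * [p*6.334387 + (1-p)*0.336354] = 2.703098

Answer: Price = V(0,0) = 2.7031


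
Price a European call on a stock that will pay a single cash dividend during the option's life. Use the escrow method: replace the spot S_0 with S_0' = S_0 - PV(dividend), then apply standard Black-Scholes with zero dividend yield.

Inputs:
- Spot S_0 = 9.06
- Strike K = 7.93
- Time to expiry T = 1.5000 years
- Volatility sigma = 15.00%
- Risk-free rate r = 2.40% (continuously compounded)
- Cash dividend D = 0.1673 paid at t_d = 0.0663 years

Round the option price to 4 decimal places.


Answer: Price = 1.4188

Derivation:
PV(D) = D * exp(-r * t_d) = 0.1673 * 0.99841007 = 0.16703400
S_0' = S_0 - PV(D) = 9.0600 - 0.16703400 = 8.89296600
d1 = (ln(S_0'/K) + (r + sigma^2/2)*T) / (sigma*sqrt(T)) = 0.91165975
d2 = d1 - sigma*sqrt(T) = 0.72794802
exp(-rT) = 0.96464029
N(d1) = 0.81902607; N(d2) = 0.76667730
C = S_0' * N(d1) - K * exp(-rT) * N(d2) = 8.89296600 * 0.81902607 - 7.9300 * 0.96464029 * 0.76667730 = 1.4188


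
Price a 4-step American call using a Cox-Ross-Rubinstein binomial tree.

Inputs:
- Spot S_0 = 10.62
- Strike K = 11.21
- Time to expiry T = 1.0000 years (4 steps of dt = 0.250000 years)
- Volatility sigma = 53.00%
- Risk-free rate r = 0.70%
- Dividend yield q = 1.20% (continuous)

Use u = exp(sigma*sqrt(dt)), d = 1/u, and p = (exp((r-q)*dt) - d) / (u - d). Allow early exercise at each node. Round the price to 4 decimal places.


Answer: Price = V(0,0) = 1.9169

Derivation:
dt = T/N = 0.250000
u = exp(sigma*sqrt(dt)) = 1.303431; d = 1/u = 0.767206
p = (exp((r-q)*dt) - d) / (u - d) = 0.431805
Discount per step: exp(-r*dt) = 0.998252
Stock lattice S(k, i) with i counting down-moves:
  k=0: S(0,0) = 10.6200
  k=1: S(1,0) = 13.8424; S(1,1) = 8.1477
  k=2: S(2,0) = 18.0427; S(2,1) = 10.6200; S(2,2) = 6.2510
  k=3: S(3,0) = 23.5174; S(3,1) = 13.8424; S(3,2) = 8.1477; S(3,3) = 4.7958
  k=4: S(4,0) = 30.6533; S(4,1) = 18.0427; S(4,2) = 10.6200; S(4,3) = 6.2510; S(4,4) = 3.6794
Terminal payoffs V(N, i) = max(S_T - K, 0):
  V(4,0) = 19.443260; V(4,1) = 6.832661; V(4,2) = 0.000000; V(4,3) = 0.000000; V(4,4) = 0.000000
Backward induction: V(k, i) = exp(-r*dt) * [p * V(k+1, i) + (1-p) * V(k+1, i+1)]; then take max(V_cont, immediate exercise) for American.
  V(3,0) = exp(-r*dt) * [p*19.443260 + (1-p)*6.832661] = 12.256517; exercise = 12.307363; V(3,0) = max -> 12.307363
  V(3,1) = exp(-r*dt) * [p*6.832661 + (1-p)*0.000000] = 2.945221; exercise = 2.632437; V(3,1) = max -> 2.945221
  V(3,2) = exp(-r*dt) * [p*0.000000 + (1-p)*0.000000] = 0.000000; exercise = 0.000000; V(3,2) = max -> 0.000000
  V(3,3) = exp(-r*dt) * [p*0.000000 + (1-p)*0.000000] = 0.000000; exercise = 0.000000; V(3,3) = max -> 0.000000
  V(2,0) = exp(-r*dt) * [p*12.307363 + (1-p)*2.945221] = 6.975626; exercise = 6.832661; V(2,0) = max -> 6.975626
  V(2,1) = exp(-r*dt) * [p*2.945221 + (1-p)*0.000000] = 1.269538; exercise = 0.000000; V(2,1) = max -> 1.269538
  V(2,2) = exp(-r*dt) * [p*0.000000 + (1-p)*0.000000] = 0.000000; exercise = 0.000000; V(2,2) = max -> 0.000000
  V(1,0) = exp(-r*dt) * [p*6.975626 + (1-p)*1.269538] = 3.726930; exercise = 2.632437; V(1,0) = max -> 3.726930
  V(1,1) = exp(-r*dt) * [p*1.269538 + (1-p)*0.000000] = 0.547235; exercise = 0.000000; V(1,1) = max -> 0.547235
  V(0,0) = exp(-r*dt) * [p*3.726930 + (1-p)*0.547235] = 1.916887; exercise = 0.000000; V(0,0) = max -> 1.916887


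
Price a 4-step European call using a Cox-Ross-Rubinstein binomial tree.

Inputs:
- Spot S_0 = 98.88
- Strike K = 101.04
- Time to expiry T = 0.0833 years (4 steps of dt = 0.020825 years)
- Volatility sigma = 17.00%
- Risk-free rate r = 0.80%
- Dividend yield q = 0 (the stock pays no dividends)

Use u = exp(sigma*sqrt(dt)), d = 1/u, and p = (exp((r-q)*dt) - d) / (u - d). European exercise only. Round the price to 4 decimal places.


dt = T/N = 0.020825
u = exp(sigma*sqrt(dt)) = 1.024836; d = 1/u = 0.975766
p = (exp((r-q)*dt) - d) / (u - d) = 0.497263
Discount per step: exp(-r*dt) = 0.999833
Stock lattice S(k, i) with i counting down-moves:
  k=0: S(0,0) = 98.8800
  k=1: S(1,0) = 101.3358; S(1,1) = 96.4837
  k=2: S(2,0) = 103.8525; S(2,1) = 98.8800; S(2,2) = 94.1456
  k=3: S(3,0) = 106.4318; S(3,1) = 101.3358; S(3,2) = 96.4837; S(3,3) = 91.8640
  k=4: S(4,0) = 109.0751; S(4,1) = 103.8525; S(4,2) = 98.8800; S(4,3) = 94.1456; S(4,4) = 89.6378
Terminal payoffs V(N, i) = max(S_T - K, 0):
  V(4,0) = 8.035130; V(4,1) = 2.812534; V(4,2) = 0.000000; V(4,3) = 0.000000; V(4,4) = 0.000000
Backward induction: V(k, i) = exp(-r*dt) * [p * V(k+1, i) + (1-p) * V(k+1, i+1)].
  V(3,0) = exp(-r*dt) * [p*8.035130 + (1-p)*2.812534] = 5.408634
  V(3,1) = exp(-r*dt) * [p*2.812534 + (1-p)*0.000000] = 1.398335
  V(3,2) = exp(-r*dt) * [p*0.000000 + (1-p)*0.000000] = 0.000000
  V(3,3) = exp(-r*dt) * [p*0.000000 + (1-p)*0.000000] = 0.000000
  V(2,0) = exp(-r*dt) * [p*5.408634 + (1-p)*1.398335] = 3.391942
  V(2,1) = exp(-r*dt) * [p*1.398335 + (1-p)*0.000000] = 0.695224
  V(2,2) = exp(-r*dt) * [p*0.000000 + (1-p)*0.000000] = 0.000000
  V(1,0) = exp(-r*dt) * [p*3.391942 + (1-p)*0.695224] = 2.035862
  V(1,1) = exp(-r*dt) * [p*0.695224 + (1-p)*0.000000] = 0.345651
  V(0,0) = exp(-r*dt) * [p*2.035862 + (1-p)*0.345651] = 1.185932

Answer: Price = V(0,0) = 1.1859


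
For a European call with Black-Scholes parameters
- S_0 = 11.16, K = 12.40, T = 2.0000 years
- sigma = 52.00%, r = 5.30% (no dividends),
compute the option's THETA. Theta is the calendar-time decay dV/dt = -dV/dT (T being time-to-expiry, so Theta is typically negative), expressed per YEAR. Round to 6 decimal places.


Answer: Theta = -0.975727

Derivation:
d1 = 0.3685651103; d2 = -0.3668259422
phi(d1) = 0.3727457775; exp(-qT) = 1.0000000000; exp(-rT) = 0.8994246481
Theta = -S*exp(-qT)*phi(d1)*sigma/(2*sqrt(T)) - r*K*exp(-rT)*N(d2) + q*S*exp(-qT)*N(d1)
N(d1) = 0.6437740473; N(d2) = 0.3568744278; sqrt(T) = 1.4142135624
Term 1 = -11.1600 * 1.0000000000 * 0.3727457775 * 0.5200 / (2 * 1.4142135624) = -0.7647778078
Term 2 = -0.0530 * 12.4000 * 0.8994246481 * 0.3568744278 = -0.2109491447
Term 3 = 0 (no dividend yield, q = 0)
Theta = -0.7647778078 + (-0.2109491447) + (0.0000000000) = -0.975727


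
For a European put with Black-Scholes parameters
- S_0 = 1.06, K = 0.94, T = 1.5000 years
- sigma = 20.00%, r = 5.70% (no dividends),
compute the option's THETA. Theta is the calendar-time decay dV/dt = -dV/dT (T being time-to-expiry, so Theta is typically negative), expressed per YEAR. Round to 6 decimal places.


Answer: Theta = -0.010096

Derivation:
d1 = 0.9620138747; d2 = 0.7170649004
phi(d1) = 0.2511577928; exp(-qT) = 1.0000000000; exp(-rT) = 0.9180531431
Theta = -S*exp(-qT)*phi(d1)*sigma/(2*sqrt(T)) + r*K*exp(-rT)*N(-d2) - q*S*exp(-qT)*N(-d1)
N(-d1) = 0.1680213172; N(-d2) = 0.2366670260; sqrt(T) = 1.2247448714
Term 1 = -1.0600 * 1.0000000000 * 0.2511577928 * 0.2000 / (2 * 1.2247448714) = -0.0217373648
Term 2 = 0.0570 * 0.9400 * 0.9180531431 * 0.2366670260 = 0.0116414824
Term 3 = 0 (no dividend yield, q = 0)
Theta = -0.0217373648 + (0.0116414824) + (0.0000000000) = -0.010096


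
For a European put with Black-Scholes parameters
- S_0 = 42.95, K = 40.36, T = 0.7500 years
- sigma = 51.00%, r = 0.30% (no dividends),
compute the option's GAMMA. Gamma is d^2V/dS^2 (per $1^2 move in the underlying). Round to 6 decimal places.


d1 = 0.3667531615; d2 = -0.0749197944
phi(d1) = 0.3729941758; exp(-qT) = 1.0000000000; exp(-rT) = 0.9977525294
Gamma = exp(-qT) * phi(d1) / (S * sigma * sqrt(T)) = 1.0000000000 * 0.3729941758 / (42.9500 * 0.5100 * 0.8660254038) = 0.019662

Answer: Gamma = 0.019662


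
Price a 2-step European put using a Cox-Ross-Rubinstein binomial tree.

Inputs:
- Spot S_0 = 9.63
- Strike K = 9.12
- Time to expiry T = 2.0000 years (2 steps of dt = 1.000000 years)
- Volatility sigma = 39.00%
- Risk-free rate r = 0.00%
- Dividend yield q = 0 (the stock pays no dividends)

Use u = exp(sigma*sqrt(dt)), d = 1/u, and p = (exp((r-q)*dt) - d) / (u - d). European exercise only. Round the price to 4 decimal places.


dt = T/N = 1.000000
u = exp(sigma*sqrt(dt)) = 1.476981; d = 1/u = 0.677057
p = (exp((r-q)*dt) - d) / (u - d) = 0.403717
Discount per step: exp(-r*dt) = 1.000000
Stock lattice S(k, i) with i counting down-moves:
  k=0: S(0,0) = 9.6300
  k=1: S(1,0) = 14.2233; S(1,1) = 6.5201
  k=2: S(2,0) = 21.0076; S(2,1) = 9.6300; S(2,2) = 4.4144
Terminal payoffs V(N, i) = max(K - S_T, 0):
  V(2,0) = 0.000000; V(2,1) = 0.000000; V(2,2) = 4.705550
Backward induction: V(k, i) = exp(-r*dt) * [p * V(k+1, i) + (1-p) * V(k+1, i+1)].
  V(1,0) = exp(-r*dt) * [p*0.000000 + (1-p)*0.000000] = 0.000000
  V(1,1) = exp(-r*dt) * [p*0.000000 + (1-p)*4.705550] = 2.805838
  V(0,0) = exp(-r*dt) * [p*0.000000 + (1-p)*2.805838] = 1.673073

Answer: Price = V(0,0) = 1.6731


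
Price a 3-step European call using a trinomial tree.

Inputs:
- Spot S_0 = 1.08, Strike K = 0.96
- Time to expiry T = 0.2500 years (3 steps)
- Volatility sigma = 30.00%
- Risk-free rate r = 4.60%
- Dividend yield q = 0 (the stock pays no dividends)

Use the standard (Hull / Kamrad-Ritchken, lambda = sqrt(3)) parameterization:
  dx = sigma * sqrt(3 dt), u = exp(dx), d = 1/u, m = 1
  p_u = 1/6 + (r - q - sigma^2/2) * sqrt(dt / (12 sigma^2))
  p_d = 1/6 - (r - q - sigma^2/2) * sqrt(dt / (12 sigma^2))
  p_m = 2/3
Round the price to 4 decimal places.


dt = T/N = 0.083333; dx = sigma*sqrt(3*dt) = 0.150000
u = exp(dx) = 1.161834; d = 1/u = 0.860708
p_u = 0.166944, p_m = 0.666667, p_d = 0.166389
Discount per step: exp(-r*dt) = 0.996174
Stock lattice S(k, j) with j the centered position index:
  k=0: S(0,+0) = 1.0800
  k=1: S(1,-1) = 0.9296; S(1,+0) = 1.0800; S(1,+1) = 1.2548
  k=2: S(2,-2) = 0.8001; S(2,-1) = 0.9296; S(2,+0) = 1.0800; S(2,+1) = 1.2548; S(2,+2) = 1.4578
  k=3: S(3,-3) = 0.6886; S(3,-2) = 0.8001; S(3,-1) = 0.9296; S(3,+0) = 1.0800; S(3,+1) = 1.2548; S(3,+2) = 1.4578; S(3,+3) = 1.6938
Terminal payoffs V(N, j) = max(S_T - K, 0):
  V(3,-3) = 0.000000; V(3,-2) = 0.000000; V(3,-1) = 0.000000; V(3,+0) = 0.120000; V(3,+1) = 0.294781; V(3,+2) = 0.497848; V(3,+3) = 0.733777
Backward induction: V(k, j) = exp(-r*dt) * [p_u * V(k+1, j+1) + p_m * V(k+1, j) + p_d * V(k+1, j-1)]
  V(2,-2) = exp(-r*dt) * [p_u*0.000000 + p_m*0.000000 + p_d*0.000000] = 0.000000
  V(2,-1) = exp(-r*dt) * [p_u*0.120000 + p_m*0.000000 + p_d*0.000000] = 0.019957
  V(2,+0) = exp(-r*dt) * [p_u*0.294781 + p_m*0.120000 + p_d*0.000000] = 0.128718
  V(2,+1) = exp(-r*dt) * [p_u*0.497848 + p_m*0.294781 + p_d*0.120000] = 0.298454
  V(2,+2) = exp(-r*dt) * [p_u*0.733777 + p_m*0.497848 + p_d*0.294781] = 0.501520
  V(1,-1) = exp(-r*dt) * [p_u*0.128718 + p_m*0.019957 + p_d*0.000000] = 0.034660
  V(1,+0) = exp(-r*dt) * [p_u*0.298454 + p_m*0.128718 + p_d*0.019957] = 0.138426
  V(1,+1) = exp(-r*dt) * [p_u*0.501520 + p_m*0.298454 + p_d*0.128718] = 0.302949
  V(0,+0) = exp(-r*dt) * [p_u*0.302949 + p_m*0.138426 + p_d*0.034660] = 0.148058

Answer: Price = V(0,0) = 0.1481


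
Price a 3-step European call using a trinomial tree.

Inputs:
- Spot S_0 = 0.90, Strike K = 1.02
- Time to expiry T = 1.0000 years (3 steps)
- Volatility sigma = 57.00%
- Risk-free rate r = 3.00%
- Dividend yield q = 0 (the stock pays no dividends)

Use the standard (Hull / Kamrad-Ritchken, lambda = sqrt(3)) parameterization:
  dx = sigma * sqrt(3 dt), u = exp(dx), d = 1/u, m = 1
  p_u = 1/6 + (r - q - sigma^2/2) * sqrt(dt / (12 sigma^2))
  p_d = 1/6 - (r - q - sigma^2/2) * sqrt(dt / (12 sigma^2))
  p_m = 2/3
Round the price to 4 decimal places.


Answer: Price = V(0,0) = 0.1652

Derivation:
dt = T/N = 0.333333; dx = sigma*sqrt(3*dt) = 0.570000
u = exp(dx) = 1.768267; d = 1/u = 0.565525
p_u = 0.127939, p_m = 0.666667, p_d = 0.205395
Discount per step: exp(-r*dt) = 0.990050
Stock lattice S(k, j) with j the centered position index:
  k=0: S(0,+0) = 0.9000
  k=1: S(1,-1) = 0.5090; S(1,+0) = 0.9000; S(1,+1) = 1.5914
  k=2: S(2,-2) = 0.2878; S(2,-1) = 0.5090; S(2,+0) = 0.9000; S(2,+1) = 1.5914; S(2,+2) = 2.8141
  k=3: S(3,-3) = 0.1628; S(3,-2) = 0.2878; S(3,-1) = 0.5090; S(3,+0) = 0.9000; S(3,+1) = 1.5914; S(3,+2) = 2.8141; S(3,+3) = 4.9761
Terminal payoffs V(N, j) = max(S_T - K, 0):
  V(3,-3) = 0.000000; V(3,-2) = 0.000000; V(3,-1) = 0.000000; V(3,+0) = 0.000000; V(3,+1) = 0.571440; V(3,+2) = 1.794092; V(3,+3) = 3.956065
Backward induction: V(k, j) = exp(-r*dt) * [p_u * V(k+1, j+1) + p_m * V(k+1, j) + p_d * V(k+1, j-1)]
  V(2,-2) = exp(-r*dt) * [p_u*0.000000 + p_m*0.000000 + p_d*0.000000] = 0.000000
  V(2,-1) = exp(-r*dt) * [p_u*0.000000 + p_m*0.000000 + p_d*0.000000] = 0.000000
  V(2,+0) = exp(-r*dt) * [p_u*0.571440 + p_m*0.000000 + p_d*0.000000] = 0.072382
  V(2,+1) = exp(-r*dt) * [p_u*1.794092 + p_m*0.571440 + p_d*0.000000] = 0.604419
  V(2,+2) = exp(-r*dt) * [p_u*3.956065 + p_m*1.794092 + p_d*0.571440] = 1.801460
  V(1,-1) = exp(-r*dt) * [p_u*0.072382 + p_m*0.000000 + p_d*0.000000] = 0.009168
  V(1,+0) = exp(-r*dt) * [p_u*0.604419 + p_m*0.072382 + p_d*0.000000] = 0.124334
  V(1,+1) = exp(-r*dt) * [p_u*1.801460 + p_m*0.604419 + p_d*0.072382] = 0.641839
  V(0,+0) = exp(-r*dt) * [p_u*0.641839 + p_m*0.124334 + p_d*0.009168] = 0.165228


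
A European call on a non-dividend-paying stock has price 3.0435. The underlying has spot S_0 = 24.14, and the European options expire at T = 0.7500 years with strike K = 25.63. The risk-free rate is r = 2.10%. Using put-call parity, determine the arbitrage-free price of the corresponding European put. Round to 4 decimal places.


Answer: Put price = 4.1330

Derivation:
Put-call parity: C - P = S_0 * exp(-qT) - K * exp(-rT).
S_0 * exp(-qT) = 24.1400 * 1.00000000 = 24.14000000
K * exp(-rT) = 25.6300 * 0.98437338 = 25.22948980
P = C - S*exp(-qT) + K*exp(-rT)
P = 3.0435 - 24.14000000 + 25.22948980 = 4.1330


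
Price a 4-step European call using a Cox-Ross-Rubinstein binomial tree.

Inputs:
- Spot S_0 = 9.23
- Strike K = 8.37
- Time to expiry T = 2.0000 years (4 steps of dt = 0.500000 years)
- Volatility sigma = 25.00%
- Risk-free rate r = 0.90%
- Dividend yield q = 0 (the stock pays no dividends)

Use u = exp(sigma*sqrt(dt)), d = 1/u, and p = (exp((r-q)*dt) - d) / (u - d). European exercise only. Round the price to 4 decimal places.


dt = T/N = 0.500000
u = exp(sigma*sqrt(dt)) = 1.193365; d = 1/u = 0.837967
p = (exp((r-q)*dt) - d) / (u - d) = 0.468611
Discount per step: exp(-r*dt) = 0.995510
Stock lattice S(k, i) with i counting down-moves:
  k=0: S(0,0) = 9.2300
  k=1: S(1,0) = 11.0148; S(1,1) = 7.7344
  k=2: S(2,0) = 13.1446; S(2,1) = 9.2300; S(2,2) = 6.4812
  k=3: S(3,0) = 15.6863; S(3,1) = 11.0148; S(3,2) = 7.7344; S(3,3) = 5.4310
  k=4: S(4,0) = 18.7195; S(4,1) = 13.1446; S(4,2) = 9.2300; S(4,3) = 6.4812; S(4,4) = 4.5510
Terminal payoffs V(N, i) = max(S_T - K, 0):
  V(4,0) = 10.349501; V(4,1) = 4.774619; V(4,2) = 0.860000; V(4,3) = 0.000000; V(4,4) = 0.000000
Backward induction: V(k, i) = exp(-r*dt) * [p * V(k+1, i) + (1-p) * V(k+1, i+1)].
  V(3,0) = exp(-r*dt) * [p*10.349501 + (1-p)*4.774619] = 7.353903
  V(3,1) = exp(-r*dt) * [p*4.774619 + (1-p)*0.860000] = 2.682335
  V(3,2) = exp(-r*dt) * [p*0.860000 + (1-p)*0.000000] = 0.401196
  V(3,3) = exp(-r*dt) * [p*0.000000 + (1-p)*0.000000] = 0.000000
  V(2,0) = exp(-r*dt) * [p*7.353903 + (1-p)*2.682335] = 4.849611
  V(2,1) = exp(-r*dt) * [p*2.682335 + (1-p)*0.401196] = 1.463562
  V(2,2) = exp(-r*dt) * [p*0.401196 + (1-p)*0.000000] = 0.187161
  V(1,0) = exp(-r*dt) * [p*4.849611 + (1-p)*1.463562] = 3.036606
  V(1,1) = exp(-r*dt) * [p*1.463562 + (1-p)*0.187161] = 0.781770
  V(0,0) = exp(-r*dt) * [p*3.036606 + (1-p)*0.781770] = 1.830157

Answer: Price = V(0,0) = 1.8302
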